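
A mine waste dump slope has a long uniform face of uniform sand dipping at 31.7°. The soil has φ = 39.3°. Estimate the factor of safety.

For a dry cohesionless infinite slope the factor of safety is FS = tanφ / tanβ.
FS = tan39.3° / tan31.7° = 0.8185 / 0.6176 = 1.325

FS = 1.33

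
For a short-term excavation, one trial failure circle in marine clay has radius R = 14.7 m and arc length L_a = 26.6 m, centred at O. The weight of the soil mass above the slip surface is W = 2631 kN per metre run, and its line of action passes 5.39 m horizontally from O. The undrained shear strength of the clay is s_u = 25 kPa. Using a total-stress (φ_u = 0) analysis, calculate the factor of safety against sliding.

FS = 0.69

Taking moments about the centre O, the resisting moment is provided by the undrained shear strength acting along the arc:
M_R = s_u·L_a·R = 25·26.60·14.7 = 9775.5 kN·m/m
M_D = W·d = 2631·5.39 = 14181.1 kN·m/m
FS = M_R / M_D = 9775.5 / 14181.1 = 0.689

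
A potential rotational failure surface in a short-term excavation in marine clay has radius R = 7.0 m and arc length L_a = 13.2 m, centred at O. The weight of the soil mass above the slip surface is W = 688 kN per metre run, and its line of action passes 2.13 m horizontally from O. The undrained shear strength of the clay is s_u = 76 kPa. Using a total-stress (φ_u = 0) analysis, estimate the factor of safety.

Taking moments about the centre O, the resisting moment is provided by the undrained shear strength acting along the arc:
M_R = s_u·L_a·R = 76·13.20·7.0 = 7022.4 kN·m/m
M_D = W·d = 688·2.13 = 1465.4 kN·m/m
FS = M_R / M_D = 7022.4 / 1465.4 = 4.792

FS = 4.79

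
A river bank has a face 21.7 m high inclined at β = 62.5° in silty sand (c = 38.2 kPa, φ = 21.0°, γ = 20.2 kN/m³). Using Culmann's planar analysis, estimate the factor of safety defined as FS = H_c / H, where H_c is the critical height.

FS = 1.15

H_c = (4c/γ) · sinβ cosφ / [1 − cos(β − φ)]
    = (4·38.2/20.2) · sin62.5°·cos21.0° / [1 − cos41.5°]
    = 7.564 · 0.8281 / 0.2510 = 24.95 m
FS = H_c / H = 24.95 / 21.7 = 1.150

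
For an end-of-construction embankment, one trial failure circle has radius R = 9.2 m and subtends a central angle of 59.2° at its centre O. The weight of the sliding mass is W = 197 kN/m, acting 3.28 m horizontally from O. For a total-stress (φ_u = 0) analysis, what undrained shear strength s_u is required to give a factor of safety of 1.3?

s_u = 9.6 kPa

FS = s_u·L_a·R / (W·d), so s_u = FS·W·d / (L_a·R).
Arc length L_a = R·θ = 9.2·(59.2°·π/180) = 9.2·1.0332 = 9.51 m
s_u = 1.3·197·3.28 / (9.51·9.2) = 840.0 / 87.45 = 9.61 kPa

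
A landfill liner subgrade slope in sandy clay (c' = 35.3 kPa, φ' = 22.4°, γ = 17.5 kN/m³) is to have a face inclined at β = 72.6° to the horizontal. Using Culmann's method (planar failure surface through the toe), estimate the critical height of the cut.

H_c = 19.78 m

Culmann's analysis gives the critical failure plane at α_cr = (β + φ')/2 = (72.6 + 22.4)/2 = 47.5°, and the critical height
H_c = (4c'/γ) · sinβ cosφ' / [1 − cos(β − φ')]
    = (4·35.3/17.5) · sin72.6°·cos22.4° / [1 − cos(50.2°)]
    = 8.069 · 0.9542·0.9245 / [1 − 0.6401]
    = 8.069 · 0.8822 / 0.3599
    = 19.78 m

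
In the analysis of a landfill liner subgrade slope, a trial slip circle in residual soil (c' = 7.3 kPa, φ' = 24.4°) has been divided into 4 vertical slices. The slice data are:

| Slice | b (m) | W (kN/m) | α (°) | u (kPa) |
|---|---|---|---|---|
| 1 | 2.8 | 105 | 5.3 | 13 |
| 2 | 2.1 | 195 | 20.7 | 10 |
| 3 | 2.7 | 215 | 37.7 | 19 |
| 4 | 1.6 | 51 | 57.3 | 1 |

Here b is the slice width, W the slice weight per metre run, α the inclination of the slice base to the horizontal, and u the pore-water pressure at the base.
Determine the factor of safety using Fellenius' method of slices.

Ordinary method of slices: FS = Σ[c'·Δl_i + (W_i cosα_i − u_i·Δl_i)·tanφ'] / Σ W_i sinα_i, with Δl_i = b_i / cosα_i.
Slice 1: Δl = 2.8/cos5.3° = 2.812 m; N'_1 = 105·cos5.3° − 13·2.812 = 68.0; c'Δl = 20.53; W sinα = 9.7
Slice 2: Δl = 2.1/cos20.7° = 2.245 m; N'_2 = 195·cos20.7° − 10·2.245 = 160.0; c'Δl = 16.39; W sinα = 68.9
Slice 3: Δl = 2.7/cos37.7° = 3.412 m; N'_3 = 215·cos37.7° − 19·3.412 = 105.3; c'Δl = 24.91; W sinα = 131.5
Slice 4: Δl = 1.6/cos57.3° = 2.962 m; N'_4 = 51·cos57.3° − 1·2.962 = 24.6; c'Δl = 21.62; W sinα = 42.9
Σc'Δl = 83.4 kN/m; ΣN' = 357.8 kN/m; ΣW sinα = 253.0 kN/m
Resisting = 83.4 + 357.8·tan24.4° = 83.4 + 162.3 = 245.8 kN/m
FS = 245.8 / 253.0 = 0.971

FS = 0.97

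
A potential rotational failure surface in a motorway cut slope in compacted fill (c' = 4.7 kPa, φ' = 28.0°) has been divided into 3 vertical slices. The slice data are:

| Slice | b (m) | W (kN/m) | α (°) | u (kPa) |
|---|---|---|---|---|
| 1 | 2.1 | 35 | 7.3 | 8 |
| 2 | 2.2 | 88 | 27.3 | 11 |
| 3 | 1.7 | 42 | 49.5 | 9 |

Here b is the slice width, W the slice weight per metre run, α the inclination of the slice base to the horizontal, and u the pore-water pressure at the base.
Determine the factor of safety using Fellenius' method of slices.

Ordinary method of slices: FS = Σ[c'·Δl_i + (W_i cosα_i − u_i·Δl_i)·tanφ'] / Σ W_i sinα_i, with Δl_i = b_i / cosα_i.
Slice 1: Δl = 2.1/cos7.3° = 2.117 m; N'_1 = 35·cos7.3° − 8·2.117 = 17.8; c'Δl = 9.95; W sinα = 4.4
Slice 2: Δl = 2.2/cos27.3° = 2.476 m; N'_2 = 88·cos27.3° − 11·2.476 = 51.0; c'Δl = 11.64; W sinα = 40.4
Slice 3: Δl = 1.7/cos49.5° = 2.618 m; N'_3 = 42·cos49.5° − 9·2.618 = 3.7; c'Δl = 12.30; W sinα = 31.9
Σc'Δl = 33.9 kN/m; ΣN' = 72.5 kN/m; ΣW sinα = 76.7 kN/m
Resisting = 33.9 + 72.5·tan28.0° = 33.9 + 38.5 = 72.4 kN/m
FS = 72.4 / 76.7 = 0.944

FS = 0.94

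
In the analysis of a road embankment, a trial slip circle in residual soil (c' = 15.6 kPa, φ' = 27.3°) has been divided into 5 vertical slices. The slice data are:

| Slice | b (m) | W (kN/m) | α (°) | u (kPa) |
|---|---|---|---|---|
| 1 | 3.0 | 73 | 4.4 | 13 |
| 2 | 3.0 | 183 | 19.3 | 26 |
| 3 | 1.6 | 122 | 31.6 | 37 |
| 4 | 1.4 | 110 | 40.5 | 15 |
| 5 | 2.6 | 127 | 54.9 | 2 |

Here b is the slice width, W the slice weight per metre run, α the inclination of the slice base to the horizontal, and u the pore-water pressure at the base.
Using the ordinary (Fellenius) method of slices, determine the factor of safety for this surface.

Ordinary method of slices: FS = Σ[c'·Δl_i + (W_i cosα_i − u_i·Δl_i)·tanφ'] / Σ W_i sinα_i, with Δl_i = b_i / cosα_i.
Slice 1: Δl = 3.0/cos4.4° = 3.009 m; N'_1 = 73·cos4.4° − 13·3.009 = 33.7; c'Δl = 46.94; W sinα = 5.6
Slice 2: Δl = 3.0/cos19.3° = 3.179 m; N'_2 = 183·cos19.3° − 26·3.179 = 90.1; c'Δl = 49.59; W sinα = 60.5
Slice 3: Δl = 1.6/cos31.6° = 1.879 m; N'_3 = 122·cos31.6° − 37·1.879 = 34.4; c'Δl = 29.31; W sinα = 63.9
Slice 4: Δl = 1.4/cos40.5° = 1.841 m; N'_4 = 110·cos40.5° − 15·1.841 = 56.0; c'Δl = 28.72; W sinα = 71.4
Slice 5: Δl = 2.6/cos54.9° = 4.522 m; N'_5 = 127·cos54.9° − 2·4.522 = 64.0; c'Δl = 70.54; W sinα = 103.9
Σc'Δl = 225.1 kN/m; ΣN' = 278.2 kN/m; ΣW sinα = 305.4 kN/m
Resisting = 225.1 + 278.2·tan27.3° = 225.1 + 143.6 = 368.7 kN/m
FS = 368.7 / 305.4 = 1.207

FS = 1.21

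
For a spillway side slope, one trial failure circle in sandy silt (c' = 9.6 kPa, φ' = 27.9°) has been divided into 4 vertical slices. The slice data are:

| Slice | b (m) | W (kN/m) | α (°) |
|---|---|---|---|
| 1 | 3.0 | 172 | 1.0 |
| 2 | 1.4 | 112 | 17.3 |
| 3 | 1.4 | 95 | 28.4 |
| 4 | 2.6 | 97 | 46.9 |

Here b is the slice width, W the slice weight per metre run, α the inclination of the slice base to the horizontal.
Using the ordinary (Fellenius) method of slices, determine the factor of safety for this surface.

Ordinary method of slices: FS = Σ[c'·Δl_i + (W_i cosα_i)·tanφ'] / Σ W_i sinα_i, with Δl_i = b_i / cosα_i.
Slice 1: Δl = 3.0/cos1.0° = 3.000 m; N'_1 = 172·cos1.0° = 172.0; c'Δl = 28.80; W sinα = 3.0
Slice 2: Δl = 1.4/cos17.3° = 1.466 m; N'_2 = 112·cos17.3° = 106.9; c'Δl = 14.08; W sinα = 33.3
Slice 3: Δl = 1.4/cos28.4° = 1.592 m; N'_3 = 95·cos28.4° = 83.6; c'Δl = 15.28; W sinα = 45.2
Slice 4: Δl = 2.6/cos46.9° = 3.805 m; N'_4 = 97·cos46.9° = 66.3; c'Δl = 36.53; W sinα = 70.8
Σc'Δl = 94.7 kN/m; ΣN' = 428.8 kN/m; ΣW sinα = 152.3 kN/m
Resisting = 94.7 + 428.8·tan27.9° = 94.7 + 227.0 = 321.7 kN/m
FS = 321.7 / 152.3 = 2.112

FS = 2.11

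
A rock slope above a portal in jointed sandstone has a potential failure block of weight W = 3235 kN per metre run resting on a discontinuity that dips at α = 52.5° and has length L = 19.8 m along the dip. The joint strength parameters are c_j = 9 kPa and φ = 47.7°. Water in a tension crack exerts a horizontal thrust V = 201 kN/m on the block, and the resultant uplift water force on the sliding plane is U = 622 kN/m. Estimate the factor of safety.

FS = 0.55

Resolving the block weight along and normal to the plane and applying the Mohr–Coulomb strength on the joint:
N' = W cosα − U − V sinα = 3235·cos52.5° − 622 − 201·sin52.5° = 1187.9 kN/m
Driving force T = W sinα + V cosα = 3235·sin52.5° + 201·cos52.5° = 2688.9 kN/m
Resisting force R = c_j·L + N'·tanφ = 9·19.8 + 1187.9·tan47.7° = 178.2 + 1305.5 = 1483.7 kN/m
FS = R / T = 1483.7 / 2688.9 = 0.552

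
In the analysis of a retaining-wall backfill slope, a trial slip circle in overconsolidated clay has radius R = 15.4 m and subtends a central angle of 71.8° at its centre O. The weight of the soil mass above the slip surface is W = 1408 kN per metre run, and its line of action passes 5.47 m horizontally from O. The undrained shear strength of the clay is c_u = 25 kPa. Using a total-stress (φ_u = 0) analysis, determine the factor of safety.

Taking moments about the centre O, the resisting moment is provided by the undrained shear strength acting along the arc:
Arc length L_a = R·θ = 15.4·(71.8°·π/180) = 15.4·1.2531 = 19.30 m
M_R = c_u·L_a·R = 25·19.30·15.4 = 7429.9 kN·m/m
M_D = W·d = 1408·5.47 = 7701.8 kN·m/m
FS = M_R / M_D = 7429.9 / 7701.8 = 0.965

FS = 0.96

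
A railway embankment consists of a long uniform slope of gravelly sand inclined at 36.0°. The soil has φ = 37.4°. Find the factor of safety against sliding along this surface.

FS = 1.05

For a dry cohesionless infinite slope the factor of safety is FS = tanφ / tanβ.
FS = tan37.4° / tan36.0° = 0.7646 / 0.7265 = 1.052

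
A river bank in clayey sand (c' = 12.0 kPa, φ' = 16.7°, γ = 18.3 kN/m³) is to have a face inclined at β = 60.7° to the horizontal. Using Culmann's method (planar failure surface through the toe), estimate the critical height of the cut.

H_c = 7.81 m

Culmann's analysis gives the critical failure plane at α_cr = (β + φ')/2 = (60.7 + 16.7)/2 = 38.7°, and the critical height
H_c = (4c'/γ) · sinβ cosφ' / [1 − cos(β − φ')]
    = (4·12.0/18.3) · sin60.7°·cos16.7° / [1 − cos(44.0°)]
    = 2.623 · 0.8721·0.9578 / [1 − 0.7193]
    = 2.623 · 0.8353 / 0.2807
    = 7.81 m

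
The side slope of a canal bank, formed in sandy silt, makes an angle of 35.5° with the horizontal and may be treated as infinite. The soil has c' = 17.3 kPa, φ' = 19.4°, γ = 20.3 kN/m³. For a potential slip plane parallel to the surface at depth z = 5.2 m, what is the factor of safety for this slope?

For an infinite slope with a slip plane parallel to the surface (no pore pressure): FS = [c' + γz cos²β tanφ'] / [γz sinβ cosβ].
γz = 20.3·5.2 = 105.56 kN/m²
Numerator = 17.3 + 105.56·cos²35.5°·tan19.4° = 17.3 + 105.56·0.6628·0.3522 = 41.938 kPa
Denominator = 105.56·sin35.5°·cos35.5° = 105.56·0.5807·0.8141 = 49.904 kPa
FS = 41.938 / 49.904 = 0.840

FS = 0.84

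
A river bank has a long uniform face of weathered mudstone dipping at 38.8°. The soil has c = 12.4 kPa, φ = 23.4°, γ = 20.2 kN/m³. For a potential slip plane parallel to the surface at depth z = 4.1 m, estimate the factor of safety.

FS = 0.84

For an infinite slope with a slip plane parallel to the surface (no pore pressure): FS = [c + γz cos²β tanφ] / [γz sinβ cosβ].
γz = 20.2·4.1 = 82.82 kN/m²
Numerator = 12.4 + 82.82·cos²38.8°·tan23.4° = 12.4 + 82.82·0.6074·0.4327 = 34.168 kPa
Denominator = 82.82·sin38.8°·cos38.8° = 82.82·0.6266·0.7793 = 40.444 kPa
FS = 34.168 / 40.444 = 0.845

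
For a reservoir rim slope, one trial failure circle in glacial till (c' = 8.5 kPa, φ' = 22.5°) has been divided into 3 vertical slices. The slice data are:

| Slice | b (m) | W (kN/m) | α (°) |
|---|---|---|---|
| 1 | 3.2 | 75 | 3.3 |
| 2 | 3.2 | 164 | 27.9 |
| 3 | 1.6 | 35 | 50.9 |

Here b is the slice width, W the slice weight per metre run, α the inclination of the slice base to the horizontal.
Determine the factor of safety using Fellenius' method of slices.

Ordinary method of slices: FS = Σ[c'·Δl_i + (W_i cosα_i)·tanφ'] / Σ W_i sinα_i, with Δl_i = b_i / cosα_i.
Slice 1: Δl = 3.2/cos3.3° = 3.205 m; N'_1 = 75·cos3.3° = 74.9; c'Δl = 27.25; W sinα = 4.3
Slice 2: Δl = 3.2/cos27.9° = 3.621 m; N'_2 = 164·cos27.9° = 144.9; c'Δl = 30.78; W sinα = 76.7
Slice 3: Δl = 1.6/cos50.9° = 2.537 m; N'_3 = 35·cos50.9° = 22.1; c'Δl = 21.56; W sinα = 27.2
Σc'Δl = 79.6 kN/m; ΣN' = 241.9 kN/m; ΣW sinα = 108.2 kN/m
Resisting = 79.6 + 241.9·tan22.5° = 79.6 + 100.2 = 179.8 kN/m
FS = 179.8 / 108.2 = 1.661

FS = 1.66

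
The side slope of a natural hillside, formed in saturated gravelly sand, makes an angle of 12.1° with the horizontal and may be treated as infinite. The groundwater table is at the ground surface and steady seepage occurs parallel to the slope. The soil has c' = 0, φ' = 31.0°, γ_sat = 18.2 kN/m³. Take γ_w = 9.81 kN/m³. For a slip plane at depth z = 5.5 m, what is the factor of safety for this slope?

With seepage parallel to the slope and the water table at the surface, the effective normal stress on the slip plane uses the buoyant unit weight γ' = γ_sat − γ_w while the driving shear stress uses γ_sat:
FS = [c' + γ' z cos²β tanφ'] / [γ_sat z sinβ cosβ]
(For c' = 0 this reduces to FS = (γ'/γ_sat)·tanφ'/tanβ.)
γ' = 18.2 − 9.81 = 8.39 kN/m³
Numerator = 0.0 + 8.39·5.5·cos²12.1°·tan31.0° = 0.0 + 8.39·5.5·0.9561·0.6009 = 26.508 kPa
Denominator = 18.2·5.5·sin12.1°·cos12.1° = 18.2·5.5·0.2096·0.9778 = 20.517 kPa
FS = 26.508 / 20.517 = 1.292

FS = 1.29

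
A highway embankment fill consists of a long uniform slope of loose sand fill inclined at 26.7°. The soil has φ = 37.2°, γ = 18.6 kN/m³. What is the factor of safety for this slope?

For a dry cohesionless infinite slope the factor of safety is FS = tanφ / tanβ.
FS = tan37.2° / tan26.7° = 0.7590 / 0.5029 = 1.509

FS = 1.51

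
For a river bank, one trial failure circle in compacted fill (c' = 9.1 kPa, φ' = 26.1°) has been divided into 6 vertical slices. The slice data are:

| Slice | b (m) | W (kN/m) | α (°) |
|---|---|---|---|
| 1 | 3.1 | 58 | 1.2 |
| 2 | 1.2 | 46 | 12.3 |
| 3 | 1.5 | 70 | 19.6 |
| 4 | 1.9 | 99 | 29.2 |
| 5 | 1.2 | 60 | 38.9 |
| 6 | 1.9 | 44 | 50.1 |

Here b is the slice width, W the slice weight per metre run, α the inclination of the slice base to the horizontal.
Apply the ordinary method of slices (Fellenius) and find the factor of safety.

Ordinary method of slices: FS = Σ[c'·Δl_i + (W_i cosα_i)·tanφ'] / Σ W_i sinα_i, with Δl_i = b_i / cosα_i.
Slice 1: Δl = 3.1/cos1.2° = 3.101 m; N'_1 = 58·cos1.2° = 58.0; c'Δl = 28.22; W sinα = 1.2
Slice 2: Δl = 1.2/cos12.3° = 1.228 m; N'_2 = 46·cos12.3° = 44.9; c'Δl = 11.18; W sinα = 9.8
Slice 3: Δl = 1.5/cos19.6° = 1.592 m; N'_3 = 70·cos19.6° = 65.9; c'Δl = 14.49; W sinα = 23.5
Slice 4: Δl = 1.9/cos29.2° = 2.177 m; N'_4 = 99·cos29.2° = 86.4; c'Δl = 19.81; W sinα = 48.3
Slice 5: Δl = 1.2/cos38.9° = 1.542 m; N'_5 = 60·cos38.9° = 46.7; c'Δl = 14.03; W sinα = 37.7
Slice 6: Δl = 1.9/cos50.1° = 2.962 m; N'_6 = 44·cos50.1° = 28.2; c'Δl = 26.95; W sinα = 33.8
Σc'Δl = 114.7 kN/m; ΣN' = 330.2 kN/m; ΣW sinα = 154.2 kN/m
Resisting = 114.7 + 330.2·tan26.1° = 114.7 + 161.8 = 276.4 kN/m
FS = 276.4 / 154.2 = 1.792

FS = 1.79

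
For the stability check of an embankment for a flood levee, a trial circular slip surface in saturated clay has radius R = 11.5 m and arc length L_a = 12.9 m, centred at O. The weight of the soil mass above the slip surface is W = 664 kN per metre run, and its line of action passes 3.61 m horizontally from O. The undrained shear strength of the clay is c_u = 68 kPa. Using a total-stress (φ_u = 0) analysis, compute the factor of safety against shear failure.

FS = 4.21

Taking moments about the centre O, the resisting moment is provided by the undrained shear strength acting along the arc:
M_R = c_u·L_a·R = 68·12.90·11.5 = 10087.8 kN·m/m
M_D = W·d = 664·3.61 = 2397.0 kN·m/m
FS = M_R / M_D = 10087.8 / 2397.0 = 4.208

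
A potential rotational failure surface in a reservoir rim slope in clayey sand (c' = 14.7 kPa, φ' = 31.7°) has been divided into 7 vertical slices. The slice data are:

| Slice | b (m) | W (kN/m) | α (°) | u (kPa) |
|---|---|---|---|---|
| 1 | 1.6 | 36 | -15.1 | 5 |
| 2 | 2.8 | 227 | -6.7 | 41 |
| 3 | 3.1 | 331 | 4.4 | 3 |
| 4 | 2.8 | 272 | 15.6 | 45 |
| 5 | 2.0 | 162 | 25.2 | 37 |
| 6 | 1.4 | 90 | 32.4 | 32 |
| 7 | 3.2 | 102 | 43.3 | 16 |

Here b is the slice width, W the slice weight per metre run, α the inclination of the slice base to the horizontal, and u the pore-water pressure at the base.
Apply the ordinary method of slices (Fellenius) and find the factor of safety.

FS = 2.78

Ordinary method of slices: FS = Σ[c'·Δl_i + (W_i cosα_i − u_i·Δl_i)·tanφ'] / Σ W_i sinα_i, with Δl_i = b_i / cosα_i.
Slice 1: Δl = 1.6/cos(-15.1°) = 1.657 m; N'_1 = 36·cos(-15.1°) − 5·1.657 = 26.5; c'Δl = 24.36; W sinα = -9.4
Slice 2: Δl = 2.8/cos(-6.7°) = 2.819 m; N'_2 = 227·cos(-6.7°) − 41·2.819 = 109.9; c'Δl = 41.44; W sinα = -26.5
Slice 3: Δl = 3.1/cos4.4° = 3.109 m; N'_3 = 331·cos4.4° − 3·3.109 = 320.7; c'Δl = 45.70; W sinα = 25.4
Slice 4: Δl = 2.8/cos15.6° = 2.907 m; N'_4 = 272·cos15.6° − 45·2.907 = 131.2; c'Δl = 42.73; W sinα = 73.1
Slice 5: Δl = 2.0/cos25.2° = 2.210 m; N'_5 = 162·cos25.2° − 37·2.210 = 64.8; c'Δl = 32.49; W sinα = 69.0
Slice 6: Δl = 1.4/cos32.4° = 1.658 m; N'_6 = 90·cos32.4° − 32·1.658 = 22.9; c'Δl = 24.37; W sinα = 48.2
Slice 7: Δl = 3.2/cos43.3° = 4.397 m; N'_7 = 102·cos43.3° − 16·4.397 = 3.9; c'Δl = 64.64; W sinα = 70.0
Σc'Δl = 275.7 kN/m; ΣN' = 679.8 kN/m; ΣW sinα = 249.8 kN/m
Resisting = 275.7 + 679.8·tan31.7° = 275.7 + 419.9 = 695.6 kN/m
FS = 695.6 / 249.8 = 2.784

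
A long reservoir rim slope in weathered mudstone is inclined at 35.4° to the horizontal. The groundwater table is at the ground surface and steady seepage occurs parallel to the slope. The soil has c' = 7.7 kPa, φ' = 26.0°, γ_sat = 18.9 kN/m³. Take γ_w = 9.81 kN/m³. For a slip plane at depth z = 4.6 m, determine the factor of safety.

With seepage parallel to the slope and the water table at the surface, the effective normal stress on the slip plane uses the buoyant unit weight γ' = γ_sat − γ_w while the driving shear stress uses γ_sat:
FS = [c' + γ' z cos²β tanφ'] / [γ_sat z sinβ cosβ]
γ' = 18.9 − 9.81 = 9.09 kN/m³
Numerator = 7.7 + 9.09·4.6·cos²35.4°·tan26.0° = 7.7 + 9.09·4.6·0.6644·0.4877 = 21.250 kPa
Denominator = 18.9·4.6·sin35.4°·cos35.4° = 18.9·4.6·0.5793·0.8151 = 41.052 kPa
FS = 21.250 / 41.052 = 0.518

FS = 0.52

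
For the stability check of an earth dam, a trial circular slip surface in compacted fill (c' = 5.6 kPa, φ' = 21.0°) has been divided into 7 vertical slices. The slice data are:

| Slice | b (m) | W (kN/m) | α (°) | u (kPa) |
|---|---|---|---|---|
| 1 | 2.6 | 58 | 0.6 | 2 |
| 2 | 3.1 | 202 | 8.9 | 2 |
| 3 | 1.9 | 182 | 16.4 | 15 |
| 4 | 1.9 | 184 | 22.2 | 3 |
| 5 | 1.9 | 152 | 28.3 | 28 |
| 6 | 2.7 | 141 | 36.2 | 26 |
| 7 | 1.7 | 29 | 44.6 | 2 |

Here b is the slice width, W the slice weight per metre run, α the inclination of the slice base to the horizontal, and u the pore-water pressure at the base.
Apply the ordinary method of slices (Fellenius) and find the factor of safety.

FS = 1.09

Ordinary method of slices: FS = Σ[c'·Δl_i + (W_i cosα_i − u_i·Δl_i)·tanφ'] / Σ W_i sinα_i, with Δl_i = b_i / cosα_i.
Slice 1: Δl = 2.6/cos0.6° = 2.600 m; N'_1 = 58·cos0.6° − 2·2.600 = 52.8; c'Δl = 14.56; W sinα = 0.6
Slice 2: Δl = 3.1/cos8.9° = 3.138 m; N'_2 = 202·cos8.9° − 2·3.138 = 193.3; c'Δl = 17.57; W sinα = 31.3
Slice 3: Δl = 1.9/cos16.4° = 1.981 m; N'_3 = 182·cos16.4° − 15·1.981 = 144.9; c'Δl = 11.09; W sinα = 51.4
Slice 4: Δl = 1.9/cos22.2° = 2.052 m; N'_4 = 184·cos22.2° − 3·2.052 = 164.2; c'Δl = 11.49; W sinα = 69.5
Slice 5: Δl = 1.9/cos28.3° = 2.158 m; N'_5 = 152·cos28.3° − 28·2.158 = 73.4; c'Δl = 12.08; W sinα = 72.1
Slice 6: Δl = 2.7/cos36.2° = 3.346 m; N'_6 = 141·cos36.2° − 26·3.346 = 26.8; c'Δl = 18.74; W sinα = 83.3
Slice 7: Δl = 1.7/cos44.6° = 2.388 m; N'_7 = 29·cos44.6° − 2·2.388 = 15.9; c'Δl = 13.37; W sinα = 20.4
Σc'Δl = 98.9 kN/m; ΣN' = 671.3 kN/m; ΣW sinα = 328.5 kN/m
Resisting = 98.9 + 671.3·tan21.0° = 98.9 + 257.7 = 356.6 kN/m
FS = 356.6 / 328.5 = 1.086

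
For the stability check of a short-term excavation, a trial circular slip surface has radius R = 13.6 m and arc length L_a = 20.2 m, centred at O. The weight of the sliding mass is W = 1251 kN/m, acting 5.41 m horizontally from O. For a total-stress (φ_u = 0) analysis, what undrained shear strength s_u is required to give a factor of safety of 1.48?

s_u = 36.5 kPa

FS = s_u·L_a·R / (W·d), so s_u = FS·W·d / (L_a·R).
s_u = 1.48·1251·5.41 / (20.20·13.6) = 10016.5 / 274.72 = 36.46 kPa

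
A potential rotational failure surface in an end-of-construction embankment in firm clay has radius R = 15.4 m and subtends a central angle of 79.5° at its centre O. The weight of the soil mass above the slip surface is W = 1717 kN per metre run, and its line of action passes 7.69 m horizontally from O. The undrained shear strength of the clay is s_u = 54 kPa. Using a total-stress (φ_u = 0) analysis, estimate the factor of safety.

FS = 1.35

Taking moments about the centre O, the resisting moment is provided by the undrained shear strength acting along the arc:
Arc length L_a = R·θ = 15.4·(79.5°·π/180) = 15.4·1.3875 = 21.37 m
M_R = s_u·L_a·R = 54·21.37·15.4 = 17769.7 kN·m/m
M_D = W·d = 1717·7.69 = 13203.7 kN·m/m
FS = M_R / M_D = 17769.7 / 13203.7 = 1.346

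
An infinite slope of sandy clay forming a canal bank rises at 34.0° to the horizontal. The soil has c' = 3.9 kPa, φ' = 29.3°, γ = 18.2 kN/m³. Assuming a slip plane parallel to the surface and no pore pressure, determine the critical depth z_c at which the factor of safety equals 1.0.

z_c = 2.75 m

Setting FS = 1.00 in FS = [c' + γz cos²β tanφ'] / [γz sinβ cosβ] and solving for z:
z = c' / [γ cosβ (FS·sinβ − cosβ·tanφ')]
  = 3.9 / [18.2·cos34.0°·(1.00·sin34.0° − cos34.0°·tan29.3°)]
  = 3.9 / [18.2·0.8290·(1.00·0.5592 − 0.8290·0.5612)]
  = 3.9 / 1.4177 = 2.751 m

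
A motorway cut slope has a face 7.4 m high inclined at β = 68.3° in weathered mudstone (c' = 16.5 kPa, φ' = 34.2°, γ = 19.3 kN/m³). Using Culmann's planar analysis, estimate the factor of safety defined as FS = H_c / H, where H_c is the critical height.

FS = 2.07

H_c = (4c'/γ) · sinβ cosφ' / [1 − cos(β − φ')]
    = (4·16.5/19.3) · sin68.3°·cos34.2° / [1 − cos34.1°]
    = 3.420 · 0.7685 / 0.1719 = 15.28 m
FS = H_c / H = 15.28 / 7.4 = 2.065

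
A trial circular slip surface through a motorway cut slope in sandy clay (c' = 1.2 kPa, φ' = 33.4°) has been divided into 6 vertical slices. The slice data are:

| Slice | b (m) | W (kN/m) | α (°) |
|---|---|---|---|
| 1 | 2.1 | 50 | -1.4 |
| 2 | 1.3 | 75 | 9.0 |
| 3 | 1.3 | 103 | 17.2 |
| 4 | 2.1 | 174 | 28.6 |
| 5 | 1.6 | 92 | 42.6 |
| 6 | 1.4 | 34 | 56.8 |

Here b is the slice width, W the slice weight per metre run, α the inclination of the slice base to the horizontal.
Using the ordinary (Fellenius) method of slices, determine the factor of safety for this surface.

FS = 1.48

Ordinary method of slices: FS = Σ[c'·Δl_i + (W_i cosα_i)·tanφ'] / Σ W_i sinα_i, with Δl_i = b_i / cosα_i.
Slice 1: Δl = 2.1/cos(-1.4°) = 2.101 m; N'_1 = 50·cos(-1.4°) = 50.0; c'Δl = 2.52; W sinα = -1.2
Slice 2: Δl = 1.3/cos9.0° = 1.316 m; N'_2 = 75·cos9.0° = 74.1; c'Δl = 1.58; W sinα = 11.7
Slice 3: Δl = 1.3/cos17.2° = 1.361 m; N'_3 = 103·cos17.2° = 98.4; c'Δl = 1.63; W sinα = 30.5
Slice 4: Δl = 2.1/cos28.6° = 2.392 m; N'_4 = 174·cos28.6° = 152.8; c'Δl = 2.87; W sinα = 83.3
Slice 5: Δl = 1.6/cos42.6° = 2.174 m; N'_5 = 92·cos42.6° = 67.7; c'Δl = 2.61; W sinα = 62.3
Slice 6: Δl = 1.4/cos56.8° = 2.557 m; N'_6 = 34·cos56.8° = 18.6; c'Δl = 3.07; W sinα = 28.4
Σc'Δl = 14.3 kN/m; ΣN' = 461.6 kN/m; ΣW sinα = 215.0 kN/m
Resisting = 14.3 + 461.6·tan33.4° = 14.3 + 304.3 = 318.6 kN/m
FS = 318.6 / 215.0 = 1.482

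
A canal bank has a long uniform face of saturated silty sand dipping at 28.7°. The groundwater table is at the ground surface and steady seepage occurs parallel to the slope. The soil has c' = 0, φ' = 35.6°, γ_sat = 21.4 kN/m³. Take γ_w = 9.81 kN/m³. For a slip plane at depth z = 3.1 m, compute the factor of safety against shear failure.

FS = 0.71

With seepage parallel to the slope and the water table at the surface, the effective normal stress on the slip plane uses the buoyant unit weight γ' = γ_sat − γ_w while the driving shear stress uses γ_sat:
FS = [c' + γ' z cos²β tanφ'] / [γ_sat z sinβ cosβ]
(For c' = 0 this reduces to FS = (γ'/γ_sat)·tanφ'/tanβ.)
γ' = 21.4 − 9.81 = 11.59 kN/m³
Numerator = 0.0 + 11.59·3.1·cos²28.7°·tan35.6° = 0.0 + 11.59·3.1·0.7694·0.7159 = 19.791 kPa
Denominator = 21.4·3.1·sin28.7°·cos28.7° = 21.4·3.1·0.4802·0.8771 = 27.944 kPa
FS = 19.791 / 27.944 = 0.708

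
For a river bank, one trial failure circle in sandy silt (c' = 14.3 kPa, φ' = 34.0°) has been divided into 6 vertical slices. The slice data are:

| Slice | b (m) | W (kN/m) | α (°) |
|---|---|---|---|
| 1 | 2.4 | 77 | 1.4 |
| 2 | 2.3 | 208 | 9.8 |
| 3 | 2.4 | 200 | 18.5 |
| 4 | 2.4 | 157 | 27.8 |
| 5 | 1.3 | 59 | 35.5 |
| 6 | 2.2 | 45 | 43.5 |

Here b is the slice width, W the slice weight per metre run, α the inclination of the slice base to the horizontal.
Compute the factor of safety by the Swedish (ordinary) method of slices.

Ordinary method of slices: FS = Σ[c'·Δl_i + (W_i cosα_i)·tanφ'] / Σ W_i sinα_i, with Δl_i = b_i / cosα_i.
Slice 1: Δl = 2.4/cos1.4° = 2.401 m; N'_1 = 77·cos1.4° = 77.0; c'Δl = 34.33; W sinα = 1.9
Slice 2: Δl = 2.3/cos9.8° = 2.334 m; N'_2 = 208·cos9.8° = 205.0; c'Δl = 33.38; W sinα = 35.4
Slice 3: Δl = 2.4/cos18.5° = 2.531 m; N'_3 = 200·cos18.5° = 189.7; c'Δl = 36.19; W sinα = 63.5
Slice 4: Δl = 2.4/cos27.8° = 2.713 m; N'_4 = 157·cos27.8° = 138.9; c'Δl = 38.80; W sinα = 73.2
Slice 5: Δl = 1.3/cos35.5° = 1.597 m; N'_5 = 59·cos35.5° = 48.0; c'Δl = 22.83; W sinα = 34.3
Slice 6: Δl = 2.2/cos43.5° = 3.033 m; N'_6 = 45·cos43.5° = 32.6; c'Δl = 43.37; W sinα = 31.0
Σc'Δl = 208.9 kN/m; ΣN' = 691.2 kN/m; ΣW sinα = 239.2 kN/m
Resisting = 208.9 + 691.2·tan34.0° = 208.9 + 466.2 = 675.1 kN/m
FS = 675.1 / 239.2 = 2.822

FS = 2.82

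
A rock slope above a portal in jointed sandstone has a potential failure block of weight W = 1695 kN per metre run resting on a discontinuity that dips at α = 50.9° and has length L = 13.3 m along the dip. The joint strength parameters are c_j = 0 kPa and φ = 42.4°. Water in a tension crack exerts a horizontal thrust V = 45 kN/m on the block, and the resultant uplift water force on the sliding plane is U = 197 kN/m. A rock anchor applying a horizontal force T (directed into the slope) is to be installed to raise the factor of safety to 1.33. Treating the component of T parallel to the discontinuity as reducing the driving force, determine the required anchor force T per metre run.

T = 661 kN/m

Resolving forces along and normal to the sliding plane, with the horizontal anchor force T adding T·sinα to the effective normal force and T·cosα acting up the plane against the driving force:
FS = [c_jL + (W cosα − U − V sinα + T sinα) tanφ] / [W sinα + V cosα − T cosα]
Without the anchor: N' = 837.1 kN/m, driving T_d = 1343.8 kN/m, resisting R = 0·13.3 + 837.1·tan42.4° = 764.4 kN/m, FS = 0.57.
Setting FS = 1.33 and solving for T:
1.33·(1343.8 − T cos50.9°) = 764.4 + T sin50.9°·tan42.4°
T·(sin50.9°·tan42.4° + 1.33·cos50.9°) = 1.33·1343.8 − 764.4
T·(0.7760·0.9131 + 1.33·0.6307) = 1787.2 − 764.4 = 1022.9
T·1.5474 = 1022.9
T = 661.0 kN/m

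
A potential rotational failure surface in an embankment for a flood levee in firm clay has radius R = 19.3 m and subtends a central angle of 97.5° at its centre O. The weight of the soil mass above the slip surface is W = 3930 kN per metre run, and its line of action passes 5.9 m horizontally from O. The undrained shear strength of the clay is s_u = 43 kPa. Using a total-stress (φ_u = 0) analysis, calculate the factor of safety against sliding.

Taking moments about the centre O, the resisting moment is provided by the undrained shear strength acting along the arc:
Arc length L_a = R·θ = 19.3·(97.5°·π/180) = 19.3·1.7017 = 32.84 m
M_R = s_u·L_a·R = 43·32.84·19.3 = 27256.2 kN·m/m
M_D = W·d = 3930·5.9 = 23187.0 kN·m/m
FS = M_R / M_D = 27256.2 / 23187.0 = 1.175

FS = 1.18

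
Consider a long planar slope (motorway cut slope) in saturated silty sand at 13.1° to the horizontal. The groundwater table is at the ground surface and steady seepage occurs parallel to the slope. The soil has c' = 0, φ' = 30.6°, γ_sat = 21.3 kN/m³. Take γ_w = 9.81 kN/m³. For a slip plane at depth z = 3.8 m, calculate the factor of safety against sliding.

FS = 1.37

With seepage parallel to the slope and the water table at the surface, the effective normal stress on the slip plane uses the buoyant unit weight γ' = γ_sat − γ_w while the driving shear stress uses γ_sat:
FS = [c' + γ' z cos²β tanφ'] / [γ_sat z sinβ cosβ]
(For c' = 0 this reduces to FS = (γ'/γ_sat)·tanφ'/tanβ.)
γ' = 21.3 − 9.81 = 11.49 kN/m³
Numerator = 0.0 + 11.49·3.8·cos²13.1°·tan30.6° = 0.0 + 11.49·3.8·0.9486·0.5914 = 24.495 kPa
Denominator = 21.3·3.8·sin13.1°·cos13.1° = 21.3·3.8·0.2267·0.9740 = 17.868 kPa
FS = 24.495 / 17.868 = 1.371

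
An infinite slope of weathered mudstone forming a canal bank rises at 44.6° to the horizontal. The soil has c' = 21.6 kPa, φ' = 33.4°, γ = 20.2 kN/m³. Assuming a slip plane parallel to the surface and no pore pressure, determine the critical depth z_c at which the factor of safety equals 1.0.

z_c = 6.45 m

Setting FS = 1.00 in FS = [c' + γz cos²β tanφ'] / [γz sinβ cosβ] and solving for z:
z = c' / [γ cosβ (FS·sinβ − cosβ·tanφ')]
  = 21.6 / [20.2·cos44.6°·(1.00·sin44.6° − cos44.6°·tan33.4°)]
  = 21.6 / [20.2·0.7120·(1.00·0.7022 − 0.7120·0.6594)]
  = 21.6 / 3.3463 = 6.455 m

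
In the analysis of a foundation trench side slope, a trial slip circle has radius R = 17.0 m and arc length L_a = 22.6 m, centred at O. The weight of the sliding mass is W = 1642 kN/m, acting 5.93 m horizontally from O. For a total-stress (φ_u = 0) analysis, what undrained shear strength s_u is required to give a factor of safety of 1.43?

s_u = 36.2 kPa

FS = s_u·L_a·R / (W·d), so s_u = FS·W·d / (L_a·R).
s_u = 1.43·1642·5.93 / (22.60·17.0) = 13924.0 / 384.20 = 36.24 kPa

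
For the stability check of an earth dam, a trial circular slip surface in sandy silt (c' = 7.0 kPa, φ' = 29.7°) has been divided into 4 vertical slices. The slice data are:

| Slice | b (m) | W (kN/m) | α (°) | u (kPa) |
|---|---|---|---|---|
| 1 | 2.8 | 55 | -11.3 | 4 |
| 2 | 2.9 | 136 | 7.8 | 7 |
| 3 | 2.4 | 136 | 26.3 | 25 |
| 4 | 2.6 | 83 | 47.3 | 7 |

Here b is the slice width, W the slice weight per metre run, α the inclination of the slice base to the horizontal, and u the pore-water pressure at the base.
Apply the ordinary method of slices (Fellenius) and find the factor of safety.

Ordinary method of slices: FS = Σ[c'·Δl_i + (W_i cosα_i − u_i·Δl_i)·tanφ'] / Σ W_i sinα_i, with Δl_i = b_i / cosα_i.
Slice 1: Δl = 2.8/cos(-11.3°) = 2.855 m; N'_1 = 55·cos(-11.3°) − 4·2.855 = 42.5; c'Δl = 19.99; W sinα = -10.8
Slice 2: Δl = 2.9/cos7.8° = 2.927 m; N'_2 = 136·cos7.8° − 7·2.927 = 114.3; c'Δl = 20.49; W sinα = 18.5
Slice 3: Δl = 2.4/cos26.3° = 2.677 m; N'_3 = 136·cos26.3° − 25·2.677 = 55.0; c'Δl = 18.74; W sinα = 60.3
Slice 4: Δl = 2.6/cos47.3° = 3.834 m; N'_4 = 83·cos47.3° − 7·3.834 = 29.4; c'Δl = 26.84; W sinα = 61.0
Σc'Δl = 86.1 kN/m; ΣN' = 241.2 kN/m; ΣW sinα = 128.9 kN/m
Resisting = 86.1 + 241.2·tan29.7° = 86.1 + 137.6 = 223.6 kN/m
FS = 223.6 / 128.9 = 1.734

FS = 1.73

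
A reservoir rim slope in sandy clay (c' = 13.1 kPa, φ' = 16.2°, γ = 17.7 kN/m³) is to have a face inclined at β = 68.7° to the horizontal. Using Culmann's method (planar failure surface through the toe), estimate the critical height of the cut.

H_c = 6.77 m

Culmann's analysis gives the critical failure plane at α_cr = (β + φ')/2 = (68.7 + 16.2)/2 = 42.5°, and the critical height
H_c = (4c'/γ) · sinβ cosφ' / [1 − cos(β − φ')]
    = (4·13.1/17.7) · sin68.7°·cos16.2° / [1 − cos(52.5°)]
    = 2.960 · 0.9317·0.9603 / [1 − 0.6088]
    = 2.960 · 0.8947 / 0.3912
    = 6.77 m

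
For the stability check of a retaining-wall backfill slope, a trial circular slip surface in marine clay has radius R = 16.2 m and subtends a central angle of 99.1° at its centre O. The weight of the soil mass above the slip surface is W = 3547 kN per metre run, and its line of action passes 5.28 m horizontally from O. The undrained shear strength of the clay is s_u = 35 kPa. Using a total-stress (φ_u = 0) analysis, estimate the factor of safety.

Taking moments about the centre O, the resisting moment is provided by the undrained shear strength acting along the arc:
Arc length L_a = R·θ = 16.2·(99.1°·π/180) = 16.2·1.7296 = 28.02 m
M_R = s_u·L_a·R = 35·28.02·16.2 = 15887.3 kN·m/m
M_D = W·d = 3547·5.28 = 18728.2 kN·m/m
FS = M_R / M_D = 15887.3 / 18728.2 = 0.848

FS = 0.85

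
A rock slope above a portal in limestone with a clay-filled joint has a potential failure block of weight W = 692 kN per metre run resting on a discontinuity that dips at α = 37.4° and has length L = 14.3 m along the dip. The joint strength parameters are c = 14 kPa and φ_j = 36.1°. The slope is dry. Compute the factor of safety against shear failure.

Resolving the block weight along and normal to the plane and applying the Mohr–Coulomb strength on the joint:
N' = W cosα = 692·cos37.4° = 549.7 kN/m
Driving force T = W sinα = 692·sin37.4° = 420.3 kN/m
Resisting force R = c·L + N'·tanφ_j = 14·14.3 + 549.7·tan36.1° = 200.2 + 400.9 = 601.1 kN/m
FS = R / T = 601.1 / 420.3 = 1.430

FS = 1.43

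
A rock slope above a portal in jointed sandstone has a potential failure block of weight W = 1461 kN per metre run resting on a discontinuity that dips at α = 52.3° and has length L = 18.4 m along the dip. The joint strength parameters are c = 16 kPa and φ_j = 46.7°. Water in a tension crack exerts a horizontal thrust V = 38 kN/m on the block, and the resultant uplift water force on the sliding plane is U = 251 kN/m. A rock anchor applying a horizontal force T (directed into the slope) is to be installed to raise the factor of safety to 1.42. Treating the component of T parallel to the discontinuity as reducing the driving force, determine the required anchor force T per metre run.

T = 428 kN/m

Resolving forces along and normal to the sliding plane, with the horizontal anchor force T adding T·sinα to the effective normal force and T·cosα acting up the plane against the driving force:
FS = [cL + (W cosα − U − V sinα + T sinα) tanφ_j] / [W sinα + V cosα − T cosα]
Without the anchor: N' = 612.4 kN/m, driving T_d = 1179.2 kN/m, resisting R = 16·18.4 + 612.4·tan46.7° = 944.2 kN/m, FS = 0.80.
Setting FS = 1.42 and solving for T:
1.42·(1179.2 − T cos52.3°) = 944.2 + T sin52.3°·tan46.7°
T·(sin52.3°·tan46.7° + 1.42·cos52.3°) = 1.42·1179.2 − 944.2
T·(0.7912·1.0612 + 1.42·0.6115) = 1674.5 − 944.2 = 730.3
T·1.7080 = 730.3
T = 427.5 kN/m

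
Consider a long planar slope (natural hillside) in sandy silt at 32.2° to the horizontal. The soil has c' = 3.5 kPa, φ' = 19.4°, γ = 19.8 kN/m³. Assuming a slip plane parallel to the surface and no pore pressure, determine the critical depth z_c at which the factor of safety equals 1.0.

z_c = 0.89 m

Setting FS = 1.00 in FS = [c' + γz cos²β tanφ'] / [γz sinβ cosβ] and solving for z:
z = c' / [γ cosβ (FS·sinβ − cosβ·tanφ')]
  = 3.5 / [19.8·cos32.2°·(1.00·sin32.2° − cos32.2°·tan19.4°)]
  = 3.5 / [19.8·0.8462·(1.00·0.5329 − 0.8462·0.3522)]
  = 3.5 / 3.9354 = 0.889 m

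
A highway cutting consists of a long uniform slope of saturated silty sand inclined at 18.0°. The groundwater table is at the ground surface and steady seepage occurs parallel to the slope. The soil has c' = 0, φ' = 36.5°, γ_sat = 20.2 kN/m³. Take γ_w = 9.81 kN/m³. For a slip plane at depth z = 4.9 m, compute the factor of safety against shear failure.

FS = 1.17

With seepage parallel to the slope and the water table at the surface, the effective normal stress on the slip plane uses the buoyant unit weight γ' = γ_sat − γ_w while the driving shear stress uses γ_sat:
FS = [c' + γ' z cos²β tanφ'] / [γ_sat z sinβ cosβ]
(For c' = 0 this reduces to FS = (γ'/γ_sat)·tanφ'/tanβ.)
γ' = 20.2 − 9.81 = 10.39 kN/m³
Numerator = 0.0 + 10.39·4.9·cos²18.0°·tan36.5° = 0.0 + 10.39·4.9·0.9045·0.7400 = 34.075 kPa
Denominator = 20.2·4.9·sin18.0°·cos18.0° = 20.2·4.9·0.3090·0.9511 = 29.089 kPa
FS = 34.075 / 29.089 = 1.171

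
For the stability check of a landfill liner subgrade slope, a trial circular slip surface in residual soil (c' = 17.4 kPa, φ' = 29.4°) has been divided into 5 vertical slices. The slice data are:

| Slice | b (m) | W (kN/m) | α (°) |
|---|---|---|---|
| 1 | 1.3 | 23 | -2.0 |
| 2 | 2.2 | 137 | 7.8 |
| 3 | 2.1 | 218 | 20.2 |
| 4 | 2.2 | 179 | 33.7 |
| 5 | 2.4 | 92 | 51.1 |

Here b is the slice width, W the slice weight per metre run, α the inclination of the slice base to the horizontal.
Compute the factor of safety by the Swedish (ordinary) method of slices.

FS = 2.02

Ordinary method of slices: FS = Σ[c'·Δl_i + (W_i cosα_i)·tanφ'] / Σ W_i sinα_i, with Δl_i = b_i / cosα_i.
Slice 1: Δl = 1.3/cos(-2.0°) = 1.301 m; N'_1 = 23·cos(-2.0°) = 23.0; c'Δl = 22.63; W sinα = -0.8
Slice 2: Δl = 2.2/cos7.8° = 2.221 m; N'_2 = 137·cos7.8° = 135.7; c'Δl = 38.64; W sinα = 18.6
Slice 3: Δl = 2.1/cos20.2° = 2.238 m; N'_3 = 218·cos20.2° = 204.6; c'Δl = 38.93; W sinα = 75.3
Slice 4: Δl = 2.2/cos33.7° = 2.644 m; N'_4 = 179·cos33.7° = 148.9; c'Δl = 46.01; W sinα = 99.3
Slice 5: Δl = 2.4/cos51.1° = 3.822 m; N'_5 = 92·cos51.1° = 57.8; c'Δl = 66.50; W sinα = 71.6
Σc'Δl = 212.7 kN/m; ΣN' = 570.0 kN/m; ΣW sinα = 264.0 kN/m
Resisting = 212.7 + 570.0·tan29.4° = 212.7 + 321.2 = 533.9 kN/m
FS = 533.9 / 264.0 = 2.022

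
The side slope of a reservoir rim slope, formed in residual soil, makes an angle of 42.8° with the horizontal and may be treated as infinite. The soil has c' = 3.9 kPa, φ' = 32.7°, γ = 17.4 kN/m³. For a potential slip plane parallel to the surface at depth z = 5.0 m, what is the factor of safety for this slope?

FS = 0.78

For an infinite slope with a slip plane parallel to the surface (no pore pressure): FS = [c' + γz cos²β tanφ'] / [γz sinβ cosβ].
γz = 17.4·5.0 = 87.00 kN/m²
Numerator = 3.9 + 87.00·cos²42.8°·tan32.7° = 3.9 + 87.00·0.5384·0.6420 = 33.969 kPa
Denominator = 87.00·sin42.8°·cos42.8° = 87.00·0.6794·0.7337 = 43.372 kPa
FS = 33.969 / 43.372 = 0.783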